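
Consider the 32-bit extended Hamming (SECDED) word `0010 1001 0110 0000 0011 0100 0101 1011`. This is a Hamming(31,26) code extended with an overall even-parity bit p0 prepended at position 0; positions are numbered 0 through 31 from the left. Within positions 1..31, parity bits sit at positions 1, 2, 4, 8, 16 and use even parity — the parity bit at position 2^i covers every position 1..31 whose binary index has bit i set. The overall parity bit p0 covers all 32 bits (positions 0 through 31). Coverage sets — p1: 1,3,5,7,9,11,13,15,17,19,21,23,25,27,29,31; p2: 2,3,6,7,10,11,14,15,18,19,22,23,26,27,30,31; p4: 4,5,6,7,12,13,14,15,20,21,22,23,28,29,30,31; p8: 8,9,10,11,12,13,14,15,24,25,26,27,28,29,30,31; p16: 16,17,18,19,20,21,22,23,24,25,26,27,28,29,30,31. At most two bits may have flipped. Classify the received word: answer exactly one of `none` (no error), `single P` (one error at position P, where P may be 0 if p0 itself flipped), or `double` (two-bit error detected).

s1: b1⊕b3⊕b5⊕b7⊕b9⊕b11⊕b13⊕b15⊕b17⊕b19⊕b21⊕b23⊕b25⊕b27⊕b29⊕b31 = 0⊕0⊕0⊕1⊕1⊕0⊕0⊕0⊕0⊕1⊕1⊕0⊕1⊕1⊕0⊕1 = 1
s2: b2⊕b3⊕b6⊕b7⊕b10⊕b11⊕b14⊕b15⊕b18⊕b19⊕b22⊕b23⊕b26⊕b27⊕b30⊕b31 = 1⊕0⊕0⊕1⊕1⊕0⊕0⊕0⊕1⊕1⊕0⊕0⊕0⊕1⊕1⊕1 = 0
s4: b4⊕b5⊕b6⊕b7⊕b12⊕b13⊕b14⊕b15⊕b20⊕b21⊕b22⊕b23⊕b28⊕b29⊕b30⊕b31 = 1⊕0⊕0⊕1⊕0⊕0⊕0⊕0⊕0⊕1⊕0⊕0⊕1⊕0⊕1⊕1 = 0
s8: b8⊕b9⊕b10⊕b11⊕b12⊕b13⊕b14⊕b15⊕b24⊕b25⊕b26⊕b27⊕b28⊕b29⊕b30⊕b31 = 0⊕1⊕1⊕0⊕0⊕0⊕0⊕0⊕0⊕1⊕0⊕1⊕1⊕0⊕1⊕1 = 1
s16: b16⊕b17⊕b18⊕b19⊕b20⊕b21⊕b22⊕b23⊕b24⊕b25⊕b26⊕b27⊕b28⊕b29⊕b30⊕b31 = 0⊕0⊕1⊕1⊕0⊕1⊕0⊕0⊕0⊕1⊕0⊕1⊕1⊕0⊕1⊕1 = 0
Syndrome (s16...s1) = 01001 → position 9.
Overall parity (XOR of all 32 bits, including p0): 0⊕0⊕1⊕0⊕1⊕0⊕0⊕1⊕0⊕1⊕1⊕0⊕0⊕0⊕0⊕0⊕0⊕0⊕1⊕1⊕0⊕1⊕0⊕0⊕0⊕1⊕0⊕1⊕1⊕0⊕1⊕1 = 1
Overall=1, syndrome position=9 → single-bit error at position 9.

single 9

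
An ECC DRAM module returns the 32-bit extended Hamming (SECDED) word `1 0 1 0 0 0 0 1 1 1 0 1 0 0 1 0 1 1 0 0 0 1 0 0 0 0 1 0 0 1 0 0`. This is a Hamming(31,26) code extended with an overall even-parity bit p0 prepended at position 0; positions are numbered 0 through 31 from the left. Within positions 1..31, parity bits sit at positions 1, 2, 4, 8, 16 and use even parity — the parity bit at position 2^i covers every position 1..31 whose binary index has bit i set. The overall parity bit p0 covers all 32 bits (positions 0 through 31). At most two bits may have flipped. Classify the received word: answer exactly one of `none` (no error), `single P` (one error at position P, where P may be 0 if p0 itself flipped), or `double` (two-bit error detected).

double

s1: b1⊕b3⊕b5⊕b7⊕b9⊕b11⊕b13⊕b15⊕b17⊕b19⊕b21⊕b23⊕b25⊕b27⊕b29⊕b31 = 0⊕0⊕0⊕1⊕1⊕1⊕0⊕0⊕1⊕0⊕1⊕0⊕0⊕0⊕1⊕0 = 0
s2: b2⊕b3⊕b6⊕b7⊕b10⊕b11⊕b14⊕b15⊕b18⊕b19⊕b22⊕b23⊕b26⊕b27⊕b30⊕b31 = 1⊕0⊕0⊕1⊕0⊕1⊕1⊕0⊕0⊕0⊕0⊕0⊕1⊕0⊕0⊕0 = 1
s4: b4⊕b5⊕b6⊕b7⊕b12⊕b13⊕b14⊕b15⊕b20⊕b21⊕b22⊕b23⊕b28⊕b29⊕b30⊕b31 = 0⊕0⊕0⊕1⊕0⊕0⊕1⊕0⊕0⊕1⊕0⊕0⊕0⊕1⊕0⊕0 = 0
s8: b8⊕b9⊕b10⊕b11⊕b12⊕b13⊕b14⊕b15⊕b24⊕b25⊕b26⊕b27⊕b28⊕b29⊕b30⊕b31 = 1⊕1⊕0⊕1⊕0⊕0⊕1⊕0⊕0⊕0⊕1⊕0⊕0⊕1⊕0⊕0 = 0
s16: b16⊕b17⊕b18⊕b19⊕b20⊕b21⊕b22⊕b23⊕b24⊕b25⊕b26⊕b27⊕b28⊕b29⊕b30⊕b31 = 1⊕1⊕0⊕0⊕0⊕1⊕0⊕0⊕0⊕0⊕1⊕0⊕0⊕1⊕0⊕0 = 1
Syndrome (s16...s1) = 10010 → position 18.
Overall parity (XOR of all 32 bits, including p0): 1⊕0⊕1⊕0⊕0⊕0⊕0⊕1⊕1⊕1⊕0⊕1⊕0⊕0⊕1⊕0⊕1⊕1⊕0⊕0⊕0⊕1⊕0⊕0⊕0⊕0⊕1⊕0⊕0⊕1⊕0⊕0 = 0
Overall=0, syndrome position=18 → double-bit error detected (uncorrectable).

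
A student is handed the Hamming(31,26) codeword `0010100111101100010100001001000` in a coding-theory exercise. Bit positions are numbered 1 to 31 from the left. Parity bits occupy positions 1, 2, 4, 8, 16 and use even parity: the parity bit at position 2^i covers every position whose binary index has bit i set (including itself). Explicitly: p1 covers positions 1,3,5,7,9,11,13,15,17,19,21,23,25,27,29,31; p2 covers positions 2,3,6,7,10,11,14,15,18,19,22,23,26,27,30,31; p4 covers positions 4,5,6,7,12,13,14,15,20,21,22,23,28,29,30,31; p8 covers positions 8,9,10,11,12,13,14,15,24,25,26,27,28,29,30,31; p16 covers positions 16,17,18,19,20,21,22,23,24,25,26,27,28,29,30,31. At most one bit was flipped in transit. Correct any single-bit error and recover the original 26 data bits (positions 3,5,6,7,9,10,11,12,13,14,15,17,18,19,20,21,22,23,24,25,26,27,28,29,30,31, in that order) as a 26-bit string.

s1: b1⊕b3⊕b5⊕b7⊕b9⊕b11⊕b13⊕b15⊕b17⊕b19⊕b21⊕b23⊕b25⊕b27⊕b29⊕b31 = 0⊕1⊕1⊕0⊕1⊕1⊕1⊕0⊕0⊕0⊕0⊕0⊕1⊕0⊕0⊕0 = 0
s2: b2⊕b3⊕b6⊕b7⊕b10⊕b11⊕b14⊕b15⊕b18⊕b19⊕b22⊕b23⊕b26⊕b27⊕b30⊕b31 = 0⊕1⊕0⊕0⊕1⊕1⊕1⊕0⊕1⊕0⊕0⊕0⊕0⊕0⊕0⊕0 = 1
s4: b4⊕b5⊕b6⊕b7⊕b12⊕b13⊕b14⊕b15⊕b20⊕b21⊕b22⊕b23⊕b28⊕b29⊕b30⊕b31 = 0⊕1⊕0⊕0⊕0⊕1⊕1⊕0⊕1⊕0⊕0⊕0⊕1⊕0⊕0⊕0 = 1
s8: b8⊕b9⊕b10⊕b11⊕b12⊕b13⊕b14⊕b15⊕b24⊕b25⊕b26⊕b27⊕b28⊕b29⊕b30⊕b31 = 1⊕1⊕1⊕1⊕0⊕1⊕1⊕0⊕0⊕1⊕0⊕0⊕1⊕0⊕0⊕0 = 0
s16: b16⊕b17⊕b18⊕b19⊕b20⊕b21⊕b22⊕b23⊕b24⊕b25⊕b26⊕b27⊕b28⊕b29⊕b30⊕b31 = 0⊕0⊕1⊕0⊕1⊕0⊕0⊕0⊕0⊕1⊕0⊕0⊕1⊕0⊕0⊕0 = 0
Syndrome (s16...s1) = 00110 → position 6.
Flip bit 6: corrected codeword = 0010110111101100010100001001000
Data bits at positions 3,5,6,7,9,10,11,12,13,14,15,17,18,19,20,21,22,23,24,25,26,27,28,29,30,31: 11101110110010100001001000

11101110110010100001001000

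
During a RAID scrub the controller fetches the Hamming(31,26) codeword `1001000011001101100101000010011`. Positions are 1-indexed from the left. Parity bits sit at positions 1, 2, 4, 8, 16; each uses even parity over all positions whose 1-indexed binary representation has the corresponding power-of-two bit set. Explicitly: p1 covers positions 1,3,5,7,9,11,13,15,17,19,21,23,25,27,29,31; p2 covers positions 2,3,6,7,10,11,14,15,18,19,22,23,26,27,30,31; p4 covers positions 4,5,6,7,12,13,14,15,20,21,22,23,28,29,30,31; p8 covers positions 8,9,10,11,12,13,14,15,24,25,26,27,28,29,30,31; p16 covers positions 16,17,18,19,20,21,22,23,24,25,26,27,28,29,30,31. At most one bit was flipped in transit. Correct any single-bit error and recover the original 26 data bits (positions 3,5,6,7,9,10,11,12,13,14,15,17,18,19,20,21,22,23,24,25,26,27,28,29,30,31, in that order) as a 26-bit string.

00001100110100101000011011

s1: b1⊕b3⊕b5⊕b7⊕b9⊕b11⊕b13⊕b15⊕b17⊕b19⊕b21⊕b23⊕b25⊕b27⊕b29⊕b31 = 1⊕0⊕0⊕0⊕1⊕0⊕1⊕0⊕1⊕0⊕0⊕0⊕0⊕1⊕0⊕1 = 0
s2: b2⊕b3⊕b6⊕b7⊕b10⊕b11⊕b14⊕b15⊕b18⊕b19⊕b22⊕b23⊕b26⊕b27⊕b30⊕b31 = 0⊕0⊕0⊕0⊕1⊕0⊕1⊕0⊕0⊕0⊕1⊕0⊕0⊕1⊕1⊕1 = 0
s4: b4⊕b5⊕b6⊕b7⊕b12⊕b13⊕b14⊕b15⊕b20⊕b21⊕b22⊕b23⊕b28⊕b29⊕b30⊕b31 = 1⊕0⊕0⊕0⊕0⊕1⊕1⊕0⊕1⊕0⊕1⊕0⊕0⊕0⊕1⊕1 = 1
s8: b8⊕b9⊕b10⊕b11⊕b12⊕b13⊕b14⊕b15⊕b24⊕b25⊕b26⊕b27⊕b28⊕b29⊕b30⊕b31 = 0⊕1⊕1⊕0⊕0⊕1⊕1⊕0⊕0⊕0⊕0⊕1⊕0⊕0⊕1⊕1 = 1
s16: b16⊕b17⊕b18⊕b19⊕b20⊕b21⊕b22⊕b23⊕b24⊕b25⊕b26⊕b27⊕b28⊕b29⊕b30⊕b31 = 1⊕1⊕0⊕0⊕1⊕0⊕1⊕0⊕0⊕0⊕0⊕1⊕0⊕0⊕1⊕1 = 1
Syndrome (s16...s1) = 11100 → position 28.
Flip bit 28: corrected codeword = 1001000011001101100101000011011
Data bits at positions 3,5,6,7,9,10,11,12,13,14,15,17,18,19,20,21,22,23,24,25,26,27,28,29,30,31: 00001100110100101000011011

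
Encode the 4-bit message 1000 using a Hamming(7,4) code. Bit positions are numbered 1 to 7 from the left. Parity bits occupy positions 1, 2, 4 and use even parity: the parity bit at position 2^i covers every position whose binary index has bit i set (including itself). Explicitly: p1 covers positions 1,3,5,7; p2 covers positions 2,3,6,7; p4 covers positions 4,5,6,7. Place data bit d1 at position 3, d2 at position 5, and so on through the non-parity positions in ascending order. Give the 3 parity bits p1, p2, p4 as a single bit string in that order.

110

Place data bits at non-power-of-two positions: b3=1, b5=0, b6=0, b7=0.
p1 = XOR of data positions {3,5,7} = 1⊕0⊕0 = 1
p2 = XOR of data positions {3,6,7} = 1⊕0⊕0 = 1
p4 = XOR of data positions {5,6,7} = 0⊕0⊕0 = 0
Parity bits p1,p2,p4 = 110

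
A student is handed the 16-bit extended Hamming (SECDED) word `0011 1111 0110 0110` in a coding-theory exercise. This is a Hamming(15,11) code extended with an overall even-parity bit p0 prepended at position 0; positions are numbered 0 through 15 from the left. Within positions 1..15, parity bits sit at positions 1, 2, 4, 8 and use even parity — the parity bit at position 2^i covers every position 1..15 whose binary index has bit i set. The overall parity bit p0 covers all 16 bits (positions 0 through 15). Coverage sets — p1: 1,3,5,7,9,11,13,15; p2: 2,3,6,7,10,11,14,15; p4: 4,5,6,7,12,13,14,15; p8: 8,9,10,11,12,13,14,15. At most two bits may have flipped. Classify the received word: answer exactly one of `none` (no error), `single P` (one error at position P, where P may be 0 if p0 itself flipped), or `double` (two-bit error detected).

double

s1: b1⊕b3⊕b5⊕b7⊕b9⊕b11⊕b13⊕b15 = 0⊕1⊕1⊕1⊕1⊕0⊕1⊕0 = 1
s2: b2⊕b3⊕b6⊕b7⊕b10⊕b11⊕b14⊕b15 = 1⊕1⊕1⊕1⊕1⊕0⊕1⊕0 = 0
s4: b4⊕b5⊕b6⊕b7⊕b12⊕b13⊕b14⊕b15 = 1⊕1⊕1⊕1⊕0⊕1⊕1⊕0 = 0
s8: b8⊕b9⊕b10⊕b11⊕b12⊕b13⊕b14⊕b15 = 0⊕1⊕1⊕0⊕0⊕1⊕1⊕0 = 0
Syndrome (s8...s1) = 0001 → position 1.
Overall parity (XOR of all 16 bits, including p0): 0⊕0⊕1⊕1⊕1⊕1⊕1⊕1⊕0⊕1⊕1⊕0⊕0⊕1⊕1⊕0 = 0
Overall=0, syndrome position=1 → double-bit error detected (uncorrectable).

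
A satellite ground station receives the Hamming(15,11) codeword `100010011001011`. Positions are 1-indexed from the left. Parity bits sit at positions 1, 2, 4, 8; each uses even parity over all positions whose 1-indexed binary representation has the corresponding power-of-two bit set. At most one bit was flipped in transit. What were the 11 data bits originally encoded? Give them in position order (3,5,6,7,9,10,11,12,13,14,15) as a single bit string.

s1: b1⊕b3⊕b5⊕b7⊕b9⊕b11⊕b13⊕b15 = 1⊕0⊕1⊕0⊕1⊕0⊕0⊕1 = 0
s2: b2⊕b3⊕b6⊕b7⊕b10⊕b11⊕b14⊕b15 = 0⊕0⊕0⊕0⊕0⊕0⊕1⊕1 = 0
s4: b4⊕b5⊕b6⊕b7⊕b12⊕b13⊕b14⊕b15 = 0⊕1⊕0⊕0⊕1⊕0⊕1⊕1 = 0
s8: b8⊕b9⊕b10⊕b11⊕b12⊕b13⊕b14⊕b15 = 1⊕1⊕0⊕0⊕1⊕0⊕1⊕1 = 1
Syndrome (s8...s1) = 1000 → position 8.
Flip bit 8: corrected codeword = 100010001001011
Data bits at positions 3,5,6,7,9,10,11,12,13,14,15: 01001001011

01001001011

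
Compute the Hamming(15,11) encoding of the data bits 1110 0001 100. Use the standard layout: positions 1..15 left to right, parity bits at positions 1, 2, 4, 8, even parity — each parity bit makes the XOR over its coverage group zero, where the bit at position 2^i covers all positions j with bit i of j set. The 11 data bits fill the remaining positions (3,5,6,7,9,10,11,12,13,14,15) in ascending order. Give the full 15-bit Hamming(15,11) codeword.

Place data bits at non-power-of-two positions: b3=1, b5=1, b6=1, b7=0, b9=0, b10=0, b11=0, b12=1, b13=1, b14=0, b15=0.
p1 = XOR of data positions {3,5,7,9,11,13,15} = 1⊕1⊕0⊕0⊕0⊕1⊕0 = 1
p2 = XOR of data positions {3,6,7,10,11,14,15} = 1⊕1⊕0⊕0⊕0⊕0⊕0 = 0
p4 = XOR of data positions {5,6,7,12,13,14,15} = 1⊕1⊕0⊕1⊕1⊕0⊕0 = 0
p8 = XOR of data positions {9,10,11,12,13,14,15} = 0⊕0⊕0⊕1⊕1⊕0⊕0 = 0
Codeword b1..b15 = 101011000001100

101011000001100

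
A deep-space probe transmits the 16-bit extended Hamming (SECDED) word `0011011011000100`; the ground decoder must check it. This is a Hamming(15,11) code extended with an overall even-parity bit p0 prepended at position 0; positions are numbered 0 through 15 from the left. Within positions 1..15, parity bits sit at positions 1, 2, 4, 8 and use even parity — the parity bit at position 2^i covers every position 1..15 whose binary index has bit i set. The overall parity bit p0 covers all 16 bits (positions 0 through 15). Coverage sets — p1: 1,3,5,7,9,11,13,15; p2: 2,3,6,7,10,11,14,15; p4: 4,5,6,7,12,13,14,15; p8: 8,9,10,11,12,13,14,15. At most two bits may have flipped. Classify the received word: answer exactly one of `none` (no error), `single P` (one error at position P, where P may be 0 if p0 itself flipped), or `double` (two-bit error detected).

s1: b1⊕b3⊕b5⊕b7⊕b9⊕b11⊕b13⊕b15 = 0⊕1⊕1⊕0⊕1⊕0⊕1⊕0 = 0
s2: b2⊕b3⊕b6⊕b7⊕b10⊕b11⊕b14⊕b15 = 1⊕1⊕1⊕0⊕0⊕0⊕0⊕0 = 1
s4: b4⊕b5⊕b6⊕b7⊕b12⊕b13⊕b14⊕b15 = 0⊕1⊕1⊕0⊕0⊕1⊕0⊕0 = 1
s8: b8⊕b9⊕b10⊕b11⊕b12⊕b13⊕b14⊕b15 = 1⊕1⊕0⊕0⊕0⊕1⊕0⊕0 = 1
Syndrome (s8...s1) = 1110 → position 14.
Overall parity (XOR of all 16 bits, including p0): 0⊕0⊕1⊕1⊕0⊕1⊕1⊕0⊕1⊕1⊕0⊕0⊕0⊕1⊕0⊕0 = 1
Overall=1, syndrome position=14 → single-bit error at position 14.

single 14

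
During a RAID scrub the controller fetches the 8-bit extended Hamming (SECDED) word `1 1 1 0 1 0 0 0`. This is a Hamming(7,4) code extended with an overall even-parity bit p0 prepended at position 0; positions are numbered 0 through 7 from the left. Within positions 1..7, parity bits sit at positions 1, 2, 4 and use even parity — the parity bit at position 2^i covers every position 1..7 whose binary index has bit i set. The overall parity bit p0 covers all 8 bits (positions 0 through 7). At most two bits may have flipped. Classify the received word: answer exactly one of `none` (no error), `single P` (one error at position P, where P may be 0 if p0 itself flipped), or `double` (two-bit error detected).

double

s1: b1⊕b3⊕b5⊕b7 = 1⊕0⊕0⊕0 = 1
s2: b2⊕b3⊕b6⊕b7 = 1⊕0⊕0⊕0 = 1
s4: b4⊕b5⊕b6⊕b7 = 1⊕0⊕0⊕0 = 1
Syndrome (s4...s1) = 111 → position 7.
Overall parity (XOR of all 8 bits, including p0): 1⊕1⊕1⊕0⊕1⊕0⊕0⊕0 = 0
Overall=0, syndrome position=7 → double-bit error detected (uncorrectable).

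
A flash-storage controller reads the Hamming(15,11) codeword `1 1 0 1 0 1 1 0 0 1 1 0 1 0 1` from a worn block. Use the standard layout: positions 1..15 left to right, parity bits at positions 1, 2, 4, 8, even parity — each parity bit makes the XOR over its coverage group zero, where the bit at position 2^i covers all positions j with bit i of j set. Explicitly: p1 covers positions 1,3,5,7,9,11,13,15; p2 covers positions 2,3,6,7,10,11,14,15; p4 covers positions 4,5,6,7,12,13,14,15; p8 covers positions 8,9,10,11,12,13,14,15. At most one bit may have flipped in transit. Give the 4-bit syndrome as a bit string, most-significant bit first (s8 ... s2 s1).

s1: b1⊕b3⊕b5⊕b7⊕b9⊕b11⊕b13⊕b15 = 1⊕0⊕0⊕1⊕0⊕1⊕1⊕1 = 1
s2: b2⊕b3⊕b6⊕b7⊕b10⊕b11⊕b14⊕b15 = 1⊕0⊕1⊕1⊕1⊕1⊕0⊕1 = 0
s4: b4⊕b5⊕b6⊕b7⊕b12⊕b13⊕b14⊕b15 = 1⊕0⊕1⊕1⊕0⊕1⊕0⊕1 = 1
s8: b8⊕b9⊕b10⊕b11⊕b12⊕b13⊕b14⊕b15 = 0⊕0⊕1⊕1⊕0⊕1⊕0⊕1 = 0
Syndrome (s8...s1) = 0101 → position 5.

0101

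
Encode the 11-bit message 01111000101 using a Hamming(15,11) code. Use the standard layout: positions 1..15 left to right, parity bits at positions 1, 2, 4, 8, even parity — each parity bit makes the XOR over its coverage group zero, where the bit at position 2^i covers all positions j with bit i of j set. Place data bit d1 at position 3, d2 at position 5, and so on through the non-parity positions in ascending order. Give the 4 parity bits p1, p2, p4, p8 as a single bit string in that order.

Place data bits at non-power-of-two positions: b3=0, b5=1, b6=1, b7=1, b9=1, b10=0, b11=0, b12=0, b13=1, b14=0, b15=1.
p1 = XOR of data positions {3,5,7,9,11,13,15} = 0⊕1⊕1⊕1⊕0⊕1⊕1 = 1
p2 = XOR of data positions {3,6,7,10,11,14,15} = 0⊕1⊕1⊕0⊕0⊕0⊕1 = 1
p4 = XOR of data positions {5,6,7,12,13,14,15} = 1⊕1⊕1⊕0⊕1⊕0⊕1 = 1
p8 = XOR of data positions {9,10,11,12,13,14,15} = 1⊕0⊕0⊕0⊕1⊕0⊕1 = 1
Parity bits p1,p2,p4,p8 = 1111

1111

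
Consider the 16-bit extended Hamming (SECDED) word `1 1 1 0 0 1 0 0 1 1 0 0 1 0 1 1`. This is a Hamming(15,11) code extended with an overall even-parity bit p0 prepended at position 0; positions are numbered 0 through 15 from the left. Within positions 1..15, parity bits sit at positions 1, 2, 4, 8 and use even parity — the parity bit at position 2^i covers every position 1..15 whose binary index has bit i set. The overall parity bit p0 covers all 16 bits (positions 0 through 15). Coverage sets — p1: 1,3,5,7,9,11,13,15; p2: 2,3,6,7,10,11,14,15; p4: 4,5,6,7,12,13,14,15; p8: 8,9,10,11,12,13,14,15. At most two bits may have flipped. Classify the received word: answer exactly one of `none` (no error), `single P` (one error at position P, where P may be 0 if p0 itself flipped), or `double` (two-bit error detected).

single 10

s1: b1⊕b3⊕b5⊕b7⊕b9⊕b11⊕b13⊕b15 = 1⊕0⊕1⊕0⊕1⊕0⊕0⊕1 = 0
s2: b2⊕b3⊕b6⊕b7⊕b10⊕b11⊕b14⊕b15 = 1⊕0⊕0⊕0⊕0⊕0⊕1⊕1 = 1
s4: b4⊕b5⊕b6⊕b7⊕b12⊕b13⊕b14⊕b15 = 0⊕1⊕0⊕0⊕1⊕0⊕1⊕1 = 0
s8: b8⊕b9⊕b10⊕b11⊕b12⊕b13⊕b14⊕b15 = 1⊕1⊕0⊕0⊕1⊕0⊕1⊕1 = 1
Syndrome (s8...s1) = 1010 → position 10.
Overall parity (XOR of all 16 bits, including p0): 1⊕1⊕1⊕0⊕0⊕1⊕0⊕0⊕1⊕1⊕0⊕0⊕1⊕0⊕1⊕1 = 1
Overall=1, syndrome position=10 → single-bit error at position 10.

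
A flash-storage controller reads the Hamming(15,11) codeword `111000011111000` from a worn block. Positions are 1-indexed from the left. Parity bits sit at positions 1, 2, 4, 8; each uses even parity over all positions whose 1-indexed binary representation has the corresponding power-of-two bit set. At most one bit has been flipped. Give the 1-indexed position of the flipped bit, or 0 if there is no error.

s1: b1⊕b3⊕b5⊕b7⊕b9⊕b11⊕b13⊕b15 = 1⊕1⊕0⊕0⊕1⊕1⊕0⊕0 = 0
s2: b2⊕b3⊕b6⊕b7⊕b10⊕b11⊕b14⊕b15 = 1⊕1⊕0⊕0⊕1⊕1⊕0⊕0 = 0
s4: b4⊕b5⊕b6⊕b7⊕b12⊕b13⊕b14⊕b15 = 0⊕0⊕0⊕0⊕1⊕0⊕0⊕0 = 1
s8: b8⊕b9⊕b10⊕b11⊕b12⊕b13⊕b14⊕b15 = 1⊕1⊕1⊕1⊕1⊕0⊕0⊕0 = 1
Syndrome (s8...s1) = 1100 → position 12.

12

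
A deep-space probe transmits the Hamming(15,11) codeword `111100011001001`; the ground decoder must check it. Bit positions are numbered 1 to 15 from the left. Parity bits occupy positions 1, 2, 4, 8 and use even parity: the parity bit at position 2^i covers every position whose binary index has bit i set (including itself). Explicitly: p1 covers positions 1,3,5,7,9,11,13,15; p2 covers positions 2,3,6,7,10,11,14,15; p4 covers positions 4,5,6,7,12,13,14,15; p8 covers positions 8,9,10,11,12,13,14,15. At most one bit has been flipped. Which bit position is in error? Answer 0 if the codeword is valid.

6

s1: b1⊕b3⊕b5⊕b7⊕b9⊕b11⊕b13⊕b15 = 1⊕1⊕0⊕0⊕1⊕0⊕0⊕1 = 0
s2: b2⊕b3⊕b6⊕b7⊕b10⊕b11⊕b14⊕b15 = 1⊕1⊕0⊕0⊕0⊕0⊕0⊕1 = 1
s4: b4⊕b5⊕b6⊕b7⊕b12⊕b13⊕b14⊕b15 = 1⊕0⊕0⊕0⊕1⊕0⊕0⊕1 = 1
s8: b8⊕b9⊕b10⊕b11⊕b12⊕b13⊕b14⊕b15 = 1⊕1⊕0⊕0⊕1⊕0⊕0⊕1 = 0
Syndrome (s8...s1) = 0110 → position 6.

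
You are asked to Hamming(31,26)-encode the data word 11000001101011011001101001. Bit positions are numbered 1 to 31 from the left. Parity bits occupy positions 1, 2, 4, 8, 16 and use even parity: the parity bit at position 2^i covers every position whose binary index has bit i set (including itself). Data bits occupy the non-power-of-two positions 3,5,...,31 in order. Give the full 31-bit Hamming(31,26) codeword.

0110100100011010011011001101001

Place data bits at non-power-of-two positions: b3=1, b5=1, b6=0, b7=0, b9=0, b10=0, b11=0, b12=1, b13=1, b14=0, b15=1, b17=0, b18=1, b19=1, b20=0, b21=1, b22=1, b23=0, b24=0, b25=1, b26=1, b27=0, b28=1, b29=0, b30=0, b31=1.
p1 = XOR of data positions {3,5,7,9,11,13,15,17,19,21,23,25,27,29,31} = 1⊕1⊕0⊕0⊕0⊕1⊕1⊕0⊕1⊕1⊕0⊕1⊕0⊕0⊕1 = 0
p2 = XOR of data positions {3,6,7,10,11,14,15,18,19,22,23,26,27,30,31} = 1⊕0⊕0⊕0⊕0⊕0⊕1⊕1⊕1⊕1⊕0⊕1⊕0⊕0⊕1 = 1
p4 = XOR of data positions {5,6,7,12,13,14,15,20,21,22,23,28,29,30,31} = 1⊕0⊕0⊕1⊕1⊕0⊕1⊕0⊕1⊕1⊕0⊕1⊕0⊕0⊕1 = 0
p8 = XOR of data positions {9,10,11,12,13,14,15,24,25,26,27,28,29,30,31} = 0⊕0⊕0⊕1⊕1⊕0⊕1⊕0⊕1⊕1⊕0⊕1⊕0⊕0⊕1 = 1
p16 = XOR of data positions {17,18,19,20,21,22,23,24,25,26,27,28,29,30,31} = 0⊕1⊕1⊕0⊕1⊕1⊕0⊕0⊕1⊕1⊕0⊕1⊕0⊕0⊕1 = 0
Codeword b1..b31 = 0110100100011010011011001101001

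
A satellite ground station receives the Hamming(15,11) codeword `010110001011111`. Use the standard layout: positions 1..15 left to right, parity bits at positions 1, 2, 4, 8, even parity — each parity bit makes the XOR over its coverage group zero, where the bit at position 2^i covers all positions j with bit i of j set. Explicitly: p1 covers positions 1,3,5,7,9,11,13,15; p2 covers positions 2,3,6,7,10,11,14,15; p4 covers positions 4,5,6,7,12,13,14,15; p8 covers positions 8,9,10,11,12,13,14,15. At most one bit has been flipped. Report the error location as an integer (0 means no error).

1

s1: b1⊕b3⊕b5⊕b7⊕b9⊕b11⊕b13⊕b15 = 0⊕0⊕1⊕0⊕1⊕1⊕1⊕1 = 1
s2: b2⊕b3⊕b6⊕b7⊕b10⊕b11⊕b14⊕b15 = 1⊕0⊕0⊕0⊕0⊕1⊕1⊕1 = 0
s4: b4⊕b5⊕b6⊕b7⊕b12⊕b13⊕b14⊕b15 = 1⊕1⊕0⊕0⊕1⊕1⊕1⊕1 = 0
s8: b8⊕b9⊕b10⊕b11⊕b12⊕b13⊕b14⊕b15 = 0⊕1⊕0⊕1⊕1⊕1⊕1⊕1 = 0
Syndrome (s8...s1) = 0001 → position 1.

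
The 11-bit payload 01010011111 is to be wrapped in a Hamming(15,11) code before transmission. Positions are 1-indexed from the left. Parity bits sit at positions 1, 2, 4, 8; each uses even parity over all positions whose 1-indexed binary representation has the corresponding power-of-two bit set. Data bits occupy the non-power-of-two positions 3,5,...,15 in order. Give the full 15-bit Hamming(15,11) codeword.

Place data bits at non-power-of-two positions: b3=0, b5=1, b6=0, b7=1, b9=0, b10=0, b11=1, b12=1, b13=1, b14=1, b15=1.
p1 = XOR of data positions {3,5,7,9,11,13,15} = 0⊕1⊕1⊕0⊕1⊕1⊕1 = 1
p2 = XOR of data positions {3,6,7,10,11,14,15} = 0⊕0⊕1⊕0⊕1⊕1⊕1 = 0
p4 = XOR of data positions {5,6,7,12,13,14,15} = 1⊕0⊕1⊕1⊕1⊕1⊕1 = 0
p8 = XOR of data positions {9,10,11,12,13,14,15} = 0⊕0⊕1⊕1⊕1⊕1⊕1 = 1
Codeword b1..b15 = 100010110011111

100010110011111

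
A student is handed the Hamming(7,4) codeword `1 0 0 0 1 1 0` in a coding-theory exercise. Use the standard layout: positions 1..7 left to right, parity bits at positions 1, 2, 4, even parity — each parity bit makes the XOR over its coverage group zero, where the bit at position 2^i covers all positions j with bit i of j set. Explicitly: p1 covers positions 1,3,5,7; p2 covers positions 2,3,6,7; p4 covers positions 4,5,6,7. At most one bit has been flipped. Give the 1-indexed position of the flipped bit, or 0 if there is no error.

2

s1: b1⊕b3⊕b5⊕b7 = 1⊕0⊕1⊕0 = 0
s2: b2⊕b3⊕b6⊕b7 = 0⊕0⊕1⊕0 = 1
s4: b4⊕b5⊕b6⊕b7 = 0⊕1⊕1⊕0 = 0
Syndrome (s4...s1) = 010 → position 2.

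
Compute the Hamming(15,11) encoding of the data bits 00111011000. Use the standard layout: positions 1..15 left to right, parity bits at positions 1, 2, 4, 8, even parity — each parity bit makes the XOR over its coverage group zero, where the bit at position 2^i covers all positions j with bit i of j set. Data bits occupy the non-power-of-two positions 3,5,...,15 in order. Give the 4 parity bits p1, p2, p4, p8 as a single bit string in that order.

1111

Place data bits at non-power-of-two positions: b3=0, b5=0, b6=1, b7=1, b9=1, b10=0, b11=1, b12=1, b13=0, b14=0, b15=0.
p1 = XOR of data positions {3,5,7,9,11,13,15} = 0⊕0⊕1⊕1⊕1⊕0⊕0 = 1
p2 = XOR of data positions {3,6,7,10,11,14,15} = 0⊕1⊕1⊕0⊕1⊕0⊕0 = 1
p4 = XOR of data positions {5,6,7,12,13,14,15} = 0⊕1⊕1⊕1⊕0⊕0⊕0 = 1
p8 = XOR of data positions {9,10,11,12,13,14,15} = 1⊕0⊕1⊕1⊕0⊕0⊕0 = 1
Parity bits p1,p2,p4,p8 = 1111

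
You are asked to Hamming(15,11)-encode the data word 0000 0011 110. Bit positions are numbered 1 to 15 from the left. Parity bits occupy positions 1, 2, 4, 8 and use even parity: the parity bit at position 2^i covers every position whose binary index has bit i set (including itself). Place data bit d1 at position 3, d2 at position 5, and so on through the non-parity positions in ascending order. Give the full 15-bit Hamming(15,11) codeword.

000100000011110

Place data bits at non-power-of-two positions: b3=0, b5=0, b6=0, b7=0, b9=0, b10=0, b11=1, b12=1, b13=1, b14=1, b15=0.
p1 = XOR of data positions {3,5,7,9,11,13,15} = 0⊕0⊕0⊕0⊕1⊕1⊕0 = 0
p2 = XOR of data positions {3,6,7,10,11,14,15} = 0⊕0⊕0⊕0⊕1⊕1⊕0 = 0
p4 = XOR of data positions {5,6,7,12,13,14,15} = 0⊕0⊕0⊕1⊕1⊕1⊕0 = 1
p8 = XOR of data positions {9,10,11,12,13,14,15} = 0⊕0⊕1⊕1⊕1⊕1⊕0 = 0
Codeword b1..b15 = 000100000011110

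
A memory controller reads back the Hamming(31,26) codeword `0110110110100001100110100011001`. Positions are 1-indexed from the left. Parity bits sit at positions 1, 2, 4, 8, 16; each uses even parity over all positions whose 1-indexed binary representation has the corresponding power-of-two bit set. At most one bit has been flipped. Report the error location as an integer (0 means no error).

s1: b1⊕b3⊕b5⊕b7⊕b9⊕b11⊕b13⊕b15⊕b17⊕b19⊕b21⊕b23⊕b25⊕b27⊕b29⊕b31 = 0⊕1⊕1⊕0⊕1⊕1⊕0⊕0⊕1⊕0⊕1⊕1⊕0⊕1⊕0⊕1 = 1
s2: b2⊕b3⊕b6⊕b7⊕b10⊕b11⊕b14⊕b15⊕b18⊕b19⊕b22⊕b23⊕b26⊕b27⊕b30⊕b31 = 1⊕1⊕1⊕0⊕0⊕1⊕0⊕0⊕0⊕0⊕0⊕1⊕0⊕1⊕0⊕1 = 1
s4: b4⊕b5⊕b6⊕b7⊕b12⊕b13⊕b14⊕b15⊕b20⊕b21⊕b22⊕b23⊕b28⊕b29⊕b30⊕b31 = 0⊕1⊕1⊕0⊕0⊕0⊕0⊕0⊕1⊕1⊕0⊕1⊕1⊕0⊕0⊕1 = 1
s8: b8⊕b9⊕b10⊕b11⊕b12⊕b13⊕b14⊕b15⊕b24⊕b25⊕b26⊕b27⊕b28⊕b29⊕b30⊕b31 = 1⊕1⊕0⊕1⊕0⊕0⊕0⊕0⊕0⊕0⊕0⊕1⊕1⊕0⊕0⊕1 = 0
s16: b16⊕b17⊕b18⊕b19⊕b20⊕b21⊕b22⊕b23⊕b24⊕b25⊕b26⊕b27⊕b28⊕b29⊕b30⊕b31 = 1⊕1⊕0⊕0⊕1⊕1⊕0⊕1⊕0⊕0⊕0⊕1⊕1⊕0⊕0⊕1 = 0
Syndrome (s16...s1) = 00111 → position 7.

7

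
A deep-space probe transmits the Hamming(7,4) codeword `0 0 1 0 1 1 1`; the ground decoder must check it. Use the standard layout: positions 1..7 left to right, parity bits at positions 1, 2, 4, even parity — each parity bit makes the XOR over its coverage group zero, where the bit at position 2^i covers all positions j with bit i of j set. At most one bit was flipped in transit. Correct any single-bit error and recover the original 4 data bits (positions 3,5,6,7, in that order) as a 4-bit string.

1110

s1: b1⊕b3⊕b5⊕b7 = 0⊕1⊕1⊕1 = 1
s2: b2⊕b3⊕b6⊕b7 = 0⊕1⊕1⊕1 = 1
s4: b4⊕b5⊕b6⊕b7 = 0⊕1⊕1⊕1 = 1
Syndrome (s4...s1) = 111 → position 7.
Flip bit 7: corrected codeword = 0010110
Data bits at positions 3,5,6,7: 1110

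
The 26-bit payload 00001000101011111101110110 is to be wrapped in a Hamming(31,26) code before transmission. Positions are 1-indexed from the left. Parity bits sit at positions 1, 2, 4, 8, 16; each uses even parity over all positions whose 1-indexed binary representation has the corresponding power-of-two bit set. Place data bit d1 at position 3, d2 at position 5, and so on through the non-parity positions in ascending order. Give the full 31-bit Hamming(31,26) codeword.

1000000010001011011111101110110

Place data bits at non-power-of-two positions: b3=0, b5=0, b6=0, b7=0, b9=1, b10=0, b11=0, b12=0, b13=1, b14=0, b15=1, b17=0, b18=1, b19=1, b20=1, b21=1, b22=1, b23=1, b24=0, b25=1, b26=1, b27=1, b28=0, b29=1, b30=1, b31=0.
p1 = XOR of data positions {3,5,7,9,11,13,15,17,19,21,23,25,27,29,31} = 0⊕0⊕0⊕1⊕0⊕1⊕1⊕0⊕1⊕1⊕1⊕1⊕1⊕1⊕0 = 1
p2 = XOR of data positions {3,6,7,10,11,14,15,18,19,22,23,26,27,30,31} = 0⊕0⊕0⊕0⊕0⊕0⊕1⊕1⊕1⊕1⊕1⊕1⊕1⊕1⊕0 = 0
p4 = XOR of data positions {5,6,7,12,13,14,15,20,21,22,23,28,29,30,31} = 0⊕0⊕0⊕0⊕1⊕0⊕1⊕1⊕1⊕1⊕1⊕0⊕1⊕1⊕0 = 0
p8 = XOR of data positions {9,10,11,12,13,14,15,24,25,26,27,28,29,30,31} = 1⊕0⊕0⊕0⊕1⊕0⊕1⊕0⊕1⊕1⊕1⊕0⊕1⊕1⊕0 = 0
p16 = XOR of data positions {17,18,19,20,21,22,23,24,25,26,27,28,29,30,31} = 0⊕1⊕1⊕1⊕1⊕1⊕1⊕0⊕1⊕1⊕1⊕0⊕1⊕1⊕0 = 1
Codeword b1..b31 = 1000000010001011011111101110110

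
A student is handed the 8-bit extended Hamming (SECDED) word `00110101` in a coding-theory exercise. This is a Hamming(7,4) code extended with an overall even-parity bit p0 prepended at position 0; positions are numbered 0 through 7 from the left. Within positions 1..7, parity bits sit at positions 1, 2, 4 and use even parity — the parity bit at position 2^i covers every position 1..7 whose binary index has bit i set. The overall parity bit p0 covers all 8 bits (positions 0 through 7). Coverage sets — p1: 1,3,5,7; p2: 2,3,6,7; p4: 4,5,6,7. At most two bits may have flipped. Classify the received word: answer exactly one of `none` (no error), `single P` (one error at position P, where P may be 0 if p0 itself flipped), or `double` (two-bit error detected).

s1: b1⊕b3⊕b5⊕b7 = 0⊕1⊕1⊕1 = 1
s2: b2⊕b3⊕b6⊕b7 = 1⊕1⊕0⊕1 = 1
s4: b4⊕b5⊕b6⊕b7 = 0⊕1⊕0⊕1 = 0
Syndrome (s4...s1) = 011 → position 3.
Overall parity (XOR of all 8 bits, including p0): 0⊕0⊕1⊕1⊕0⊕1⊕0⊕1 = 0
Overall=0, syndrome position=3 → double-bit error detected (uncorrectable).

double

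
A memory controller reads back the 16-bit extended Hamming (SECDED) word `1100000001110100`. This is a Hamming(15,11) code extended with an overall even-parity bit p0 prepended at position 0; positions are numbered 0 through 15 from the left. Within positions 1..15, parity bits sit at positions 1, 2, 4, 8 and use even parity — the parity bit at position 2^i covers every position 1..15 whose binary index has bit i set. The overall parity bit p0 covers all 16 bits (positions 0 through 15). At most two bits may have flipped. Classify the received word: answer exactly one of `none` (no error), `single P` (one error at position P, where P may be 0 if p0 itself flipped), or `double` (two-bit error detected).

double

s1: b1⊕b3⊕b5⊕b7⊕b9⊕b11⊕b13⊕b15 = 1⊕0⊕0⊕0⊕1⊕1⊕1⊕0 = 0
s2: b2⊕b3⊕b6⊕b7⊕b10⊕b11⊕b14⊕b15 = 0⊕0⊕0⊕0⊕1⊕1⊕0⊕0 = 0
s4: b4⊕b5⊕b6⊕b7⊕b12⊕b13⊕b14⊕b15 = 0⊕0⊕0⊕0⊕0⊕1⊕0⊕0 = 1
s8: b8⊕b9⊕b10⊕b11⊕b12⊕b13⊕b14⊕b15 = 0⊕1⊕1⊕1⊕0⊕1⊕0⊕0 = 0
Syndrome (s8...s1) = 0100 → position 4.
Overall parity (XOR of all 16 bits, including p0): 1⊕1⊕0⊕0⊕0⊕0⊕0⊕0⊕0⊕1⊕1⊕1⊕0⊕1⊕0⊕0 = 0
Overall=0, syndrome position=4 → double-bit error detected (uncorrectable).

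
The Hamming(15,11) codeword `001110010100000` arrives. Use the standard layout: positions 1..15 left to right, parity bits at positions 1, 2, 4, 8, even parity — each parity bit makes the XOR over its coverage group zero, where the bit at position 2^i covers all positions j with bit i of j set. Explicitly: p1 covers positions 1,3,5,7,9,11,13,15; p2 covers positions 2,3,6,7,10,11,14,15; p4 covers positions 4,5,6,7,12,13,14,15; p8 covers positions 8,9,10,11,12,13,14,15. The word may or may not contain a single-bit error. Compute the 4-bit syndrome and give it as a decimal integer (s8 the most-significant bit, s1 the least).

0

s1: b1⊕b3⊕b5⊕b7⊕b9⊕b11⊕b13⊕b15 = 0⊕1⊕1⊕0⊕0⊕0⊕0⊕0 = 0
s2: b2⊕b3⊕b6⊕b7⊕b10⊕b11⊕b14⊕b15 = 0⊕1⊕0⊕0⊕1⊕0⊕0⊕0 = 0
s4: b4⊕b5⊕b6⊕b7⊕b12⊕b13⊕b14⊕b15 = 1⊕1⊕0⊕0⊕0⊕0⊕0⊕0 = 0
s8: b8⊕b9⊕b10⊕b11⊕b12⊕b13⊕b14⊕b15 = 1⊕0⊕1⊕0⊕0⊕0⊕0⊕0 = 0
Syndrome (s8...s1) = 0000 → position 0 (no error).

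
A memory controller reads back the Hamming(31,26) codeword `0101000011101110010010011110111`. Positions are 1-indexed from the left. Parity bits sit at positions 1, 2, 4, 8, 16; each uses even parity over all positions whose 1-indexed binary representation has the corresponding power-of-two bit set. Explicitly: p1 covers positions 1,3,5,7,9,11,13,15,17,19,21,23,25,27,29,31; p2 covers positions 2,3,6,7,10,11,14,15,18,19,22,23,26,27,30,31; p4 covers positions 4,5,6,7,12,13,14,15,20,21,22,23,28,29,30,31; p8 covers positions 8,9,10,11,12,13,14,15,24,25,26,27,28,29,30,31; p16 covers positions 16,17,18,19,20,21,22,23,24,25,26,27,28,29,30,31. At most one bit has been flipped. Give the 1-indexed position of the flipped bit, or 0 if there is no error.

s1: b1⊕b3⊕b5⊕b7⊕b9⊕b11⊕b13⊕b15⊕b17⊕b19⊕b21⊕b23⊕b25⊕b27⊕b29⊕b31 = 0⊕0⊕0⊕0⊕1⊕1⊕1⊕1⊕0⊕0⊕1⊕0⊕1⊕1⊕1⊕1 = 1
s2: b2⊕b3⊕b6⊕b7⊕b10⊕b11⊕b14⊕b15⊕b18⊕b19⊕b22⊕b23⊕b26⊕b27⊕b30⊕b31 = 1⊕0⊕0⊕0⊕1⊕1⊕1⊕1⊕1⊕0⊕0⊕0⊕1⊕1⊕1⊕1 = 0
s4: b4⊕b5⊕b6⊕b7⊕b12⊕b13⊕b14⊕b15⊕b20⊕b21⊕b22⊕b23⊕b28⊕b29⊕b30⊕b31 = 1⊕0⊕0⊕0⊕0⊕1⊕1⊕1⊕0⊕1⊕0⊕0⊕0⊕1⊕1⊕1 = 0
s8: b8⊕b9⊕b10⊕b11⊕b12⊕b13⊕b14⊕b15⊕b24⊕b25⊕b26⊕b27⊕b28⊕b29⊕b30⊕b31 = 0⊕1⊕1⊕1⊕0⊕1⊕1⊕1⊕1⊕1⊕1⊕1⊕0⊕1⊕1⊕1 = 1
s16: b16⊕b17⊕b18⊕b19⊕b20⊕b21⊕b22⊕b23⊕b24⊕b25⊕b26⊕b27⊕b28⊕b29⊕b30⊕b31 = 0⊕0⊕1⊕0⊕0⊕1⊕0⊕0⊕1⊕1⊕1⊕1⊕0⊕1⊕1⊕1 = 1
Syndrome (s16...s1) = 11001 → position 25.

25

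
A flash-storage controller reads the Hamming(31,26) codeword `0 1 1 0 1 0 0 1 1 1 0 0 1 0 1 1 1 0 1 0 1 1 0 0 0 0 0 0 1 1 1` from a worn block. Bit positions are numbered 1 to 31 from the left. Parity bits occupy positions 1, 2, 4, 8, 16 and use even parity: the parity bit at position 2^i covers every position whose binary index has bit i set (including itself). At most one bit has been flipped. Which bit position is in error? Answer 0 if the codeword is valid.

0

s1: b1⊕b3⊕b5⊕b7⊕b9⊕b11⊕b13⊕b15⊕b17⊕b19⊕b21⊕b23⊕b25⊕b27⊕b29⊕b31 = 0⊕1⊕1⊕0⊕1⊕0⊕1⊕1⊕1⊕1⊕1⊕0⊕0⊕0⊕1⊕1 = 0
s2: b2⊕b3⊕b6⊕b7⊕b10⊕b11⊕b14⊕b15⊕b18⊕b19⊕b22⊕b23⊕b26⊕b27⊕b30⊕b31 = 1⊕1⊕0⊕0⊕1⊕0⊕0⊕1⊕0⊕1⊕1⊕0⊕0⊕0⊕1⊕1 = 0
s4: b4⊕b5⊕b6⊕b7⊕b12⊕b13⊕b14⊕b15⊕b20⊕b21⊕b22⊕b23⊕b28⊕b29⊕b30⊕b31 = 0⊕1⊕0⊕0⊕0⊕1⊕0⊕1⊕0⊕1⊕1⊕0⊕0⊕1⊕1⊕1 = 0
s8: b8⊕b9⊕b10⊕b11⊕b12⊕b13⊕b14⊕b15⊕b24⊕b25⊕b26⊕b27⊕b28⊕b29⊕b30⊕b31 = 1⊕1⊕1⊕0⊕0⊕1⊕0⊕1⊕0⊕0⊕0⊕0⊕0⊕1⊕1⊕1 = 0
s16: b16⊕b17⊕b18⊕b19⊕b20⊕b21⊕b22⊕b23⊕b24⊕b25⊕b26⊕b27⊕b28⊕b29⊕b30⊕b31 = 1⊕1⊕0⊕1⊕0⊕1⊕1⊕0⊕0⊕0⊕0⊕0⊕0⊕1⊕1⊕1 = 0
Syndrome (s16...s1) = 00000 → position 0 (no error).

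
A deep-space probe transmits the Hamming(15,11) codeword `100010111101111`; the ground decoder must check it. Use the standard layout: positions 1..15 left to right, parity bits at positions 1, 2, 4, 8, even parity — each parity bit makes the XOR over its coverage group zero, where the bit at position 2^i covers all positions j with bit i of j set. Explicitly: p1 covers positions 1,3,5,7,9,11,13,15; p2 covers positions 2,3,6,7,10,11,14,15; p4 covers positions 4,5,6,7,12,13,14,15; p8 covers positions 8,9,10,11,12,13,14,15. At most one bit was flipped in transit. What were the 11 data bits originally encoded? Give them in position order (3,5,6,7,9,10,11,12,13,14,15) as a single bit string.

s1: b1⊕b3⊕b5⊕b7⊕b9⊕b11⊕b13⊕b15 = 1⊕0⊕1⊕1⊕1⊕0⊕1⊕1 = 0
s2: b2⊕b3⊕b6⊕b7⊕b10⊕b11⊕b14⊕b15 = 0⊕0⊕0⊕1⊕1⊕0⊕1⊕1 = 0
s4: b4⊕b5⊕b6⊕b7⊕b12⊕b13⊕b14⊕b15 = 0⊕1⊕0⊕1⊕1⊕1⊕1⊕1 = 0
s8: b8⊕b9⊕b10⊕b11⊕b12⊕b13⊕b14⊕b15 = 1⊕1⊕1⊕0⊕1⊕1⊕1⊕1 = 1
Syndrome (s8...s1) = 1000 → position 8.
Flip bit 8: corrected codeword = 100010101101111
Data bits at positions 3,5,6,7,9,10,11,12,13,14,15: 01011101111

01011101111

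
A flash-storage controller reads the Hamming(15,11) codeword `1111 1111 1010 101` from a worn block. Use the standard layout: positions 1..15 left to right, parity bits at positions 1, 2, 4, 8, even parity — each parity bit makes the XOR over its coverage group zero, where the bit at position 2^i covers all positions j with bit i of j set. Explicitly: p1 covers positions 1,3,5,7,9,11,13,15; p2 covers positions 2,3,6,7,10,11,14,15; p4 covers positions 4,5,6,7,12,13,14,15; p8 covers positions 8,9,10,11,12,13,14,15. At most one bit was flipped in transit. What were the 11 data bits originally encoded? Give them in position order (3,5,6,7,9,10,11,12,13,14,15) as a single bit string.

11111010101

s1: b1⊕b3⊕b5⊕b7⊕b9⊕b11⊕b13⊕b15 = 1⊕1⊕1⊕1⊕1⊕1⊕1⊕1 = 0
s2: b2⊕b3⊕b6⊕b7⊕b10⊕b11⊕b14⊕b15 = 1⊕1⊕1⊕1⊕0⊕1⊕0⊕1 = 0
s4: b4⊕b5⊕b6⊕b7⊕b12⊕b13⊕b14⊕b15 = 1⊕1⊕1⊕1⊕0⊕1⊕0⊕1 = 0
s8: b8⊕b9⊕b10⊕b11⊕b12⊕b13⊕b14⊕b15 = 1⊕1⊕0⊕1⊕0⊕1⊕0⊕1 = 1
Syndrome (s8...s1) = 1000 → position 8.
Flip bit 8: corrected codeword = 111111101010101
Data bits at positions 3,5,6,7,9,10,11,12,13,14,15: 11111010101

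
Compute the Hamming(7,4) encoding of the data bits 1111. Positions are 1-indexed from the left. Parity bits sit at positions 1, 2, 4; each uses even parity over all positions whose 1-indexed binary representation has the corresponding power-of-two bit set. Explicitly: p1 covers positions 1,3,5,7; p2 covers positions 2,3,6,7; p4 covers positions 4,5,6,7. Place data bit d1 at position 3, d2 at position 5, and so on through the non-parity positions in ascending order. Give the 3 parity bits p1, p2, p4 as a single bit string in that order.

Place data bits at non-power-of-two positions: b3=1, b5=1, b6=1, b7=1.
p1 = XOR of data positions {3,5,7} = 1⊕1⊕1 = 1
p2 = XOR of data positions {3,6,7} = 1⊕1⊕1 = 1
p4 = XOR of data positions {5,6,7} = 1⊕1⊕1 = 1
Parity bits p1,p2,p4 = 111

111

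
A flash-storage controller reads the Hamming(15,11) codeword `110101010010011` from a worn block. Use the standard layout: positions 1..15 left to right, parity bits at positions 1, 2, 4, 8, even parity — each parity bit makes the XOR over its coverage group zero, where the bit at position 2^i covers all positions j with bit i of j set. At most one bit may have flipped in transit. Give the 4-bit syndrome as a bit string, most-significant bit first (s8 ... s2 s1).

s1: b1⊕b3⊕b5⊕b7⊕b9⊕b11⊕b13⊕b15 = 1⊕0⊕0⊕0⊕0⊕1⊕0⊕1 = 1
s2: b2⊕b3⊕b6⊕b7⊕b10⊕b11⊕b14⊕b15 = 1⊕0⊕1⊕0⊕0⊕1⊕1⊕1 = 1
s4: b4⊕b5⊕b6⊕b7⊕b12⊕b13⊕b14⊕b15 = 1⊕0⊕1⊕0⊕0⊕0⊕1⊕1 = 0
s8: b8⊕b9⊕b10⊕b11⊕b12⊕b13⊕b14⊕b15 = 1⊕0⊕0⊕1⊕0⊕0⊕1⊕1 = 0
Syndrome (s8...s1) = 0011 → position 3.

0011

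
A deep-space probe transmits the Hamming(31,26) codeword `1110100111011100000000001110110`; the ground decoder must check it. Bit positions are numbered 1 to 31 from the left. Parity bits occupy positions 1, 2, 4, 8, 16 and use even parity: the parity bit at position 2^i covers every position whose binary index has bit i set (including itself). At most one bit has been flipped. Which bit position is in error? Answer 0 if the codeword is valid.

26

s1: b1⊕b3⊕b5⊕b7⊕b9⊕b11⊕b13⊕b15⊕b17⊕b19⊕b21⊕b23⊕b25⊕b27⊕b29⊕b31 = 1⊕1⊕1⊕0⊕1⊕0⊕1⊕0⊕0⊕0⊕0⊕0⊕1⊕1⊕1⊕0 = 0
s2: b2⊕b3⊕b6⊕b7⊕b10⊕b11⊕b14⊕b15⊕b18⊕b19⊕b22⊕b23⊕b26⊕b27⊕b30⊕b31 = 1⊕1⊕0⊕0⊕1⊕0⊕1⊕0⊕0⊕0⊕0⊕0⊕1⊕1⊕1⊕0 = 1
s4: b4⊕b5⊕b6⊕b7⊕b12⊕b13⊕b14⊕b15⊕b20⊕b21⊕b22⊕b23⊕b28⊕b29⊕b30⊕b31 = 0⊕1⊕0⊕0⊕1⊕1⊕1⊕0⊕0⊕0⊕0⊕0⊕0⊕1⊕1⊕0 = 0
s8: b8⊕b9⊕b10⊕b11⊕b12⊕b13⊕b14⊕b15⊕b24⊕b25⊕b26⊕b27⊕b28⊕b29⊕b30⊕b31 = 1⊕1⊕1⊕0⊕1⊕1⊕1⊕0⊕0⊕1⊕1⊕1⊕0⊕1⊕1⊕0 = 1
s16: b16⊕b17⊕b18⊕b19⊕b20⊕b21⊕b22⊕b23⊕b24⊕b25⊕b26⊕b27⊕b28⊕b29⊕b30⊕b31 = 0⊕0⊕0⊕0⊕0⊕0⊕0⊕0⊕0⊕1⊕1⊕1⊕0⊕1⊕1⊕0 = 1
Syndrome (s16...s1) = 11010 → position 26.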